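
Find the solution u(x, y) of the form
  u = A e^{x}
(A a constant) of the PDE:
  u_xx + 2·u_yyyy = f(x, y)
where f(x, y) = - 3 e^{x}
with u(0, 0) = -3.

Substitute the ansatz u = A e^{x} into the left-hand side.
Derivatives of the ansatz:
  u_xx = A e^{x}
  u_yyyy = 0
Term by term:
  u_xx = A e^{x}
  2·u_yyyy = 0
So the left-hand side equals
  A e^{x}
This must equal f(x, y) = - 3 e^{x} identically.
Matching coefficients of the independent functions:
  [e^{x}]:  A = -3
Solving: A = -3.
Check against the point condition:
  u(0, 0) = -3  ⟹  A = -3  ✓
Hence u(x, y) = - 3 e^{x}.

Answer: u(x, y) = - 3 e^{x}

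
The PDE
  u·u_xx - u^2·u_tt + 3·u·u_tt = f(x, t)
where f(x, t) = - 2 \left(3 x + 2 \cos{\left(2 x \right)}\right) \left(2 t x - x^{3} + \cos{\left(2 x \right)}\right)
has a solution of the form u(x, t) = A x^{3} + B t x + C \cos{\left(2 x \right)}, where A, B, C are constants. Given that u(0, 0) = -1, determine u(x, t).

Substitute the ansatz u = A x^{3} + B t x + C \cos{\left(2 x \right)} into the left-hand side.
Derivatives of the ansatz:
  u_xx = 6 A x - 4 C \cos{\left(2 x \right)}
  u_tt = 0
Term by term:
  u·u_xx = 6 A^{2} x^{4} + 6 A B t x^{2} - 4 A C x^{3} \cos{\left(2 x \right)} + 6 A C x \cos{\left(2 x \right)} - 4 B C t x \cos{\left(2 x \right)} - 4 C^{2} \cos^{2}{\left(2 x \right)}
  -u^2·u_tt = 0
  3·u·u_tt = 0
So the left-hand side equals
  6 A^{2} x^{4} + 6 A B t x^{2} - 4 A C x^{3} \cos{\left(2 x \right)} + 6 A C x \cos{\left(2 x \right)} - 4 B C t x \cos{\left(2 x \right)} - 4 C^{2} \cos^{2}{\left(2 x \right)}
This must equal f(x, t) identically; expanded, f = - 12 t x^{2} - 8 t x \cos{\left(2 x \right)} + 6 x^{4} + 4 x^{3} \cos{\left(2 x \right)} - 6 x \cos{\left(2 x \right)} - 4 \cos^{2}{\left(2 x \right)}.
Matching coefficients of the independent functions:
  [x^{4}]:  6 A^{2} = 6
  [t x^{2}]:  6 A B = -12
  [x \cos{\left(2 x \right)}]:  6 A C = -6
  [x^{3} \cos{\left(2 x \right)}]:  - 4 A C = 4
  [t x \cos{\left(2 x \right)}]:  - 4 B C = -8
  [\cos^{2}{\left(2 x \right)}]:  - 4 C^{2} = -4
These equations allow (A, B, C) = (-1, 2, 1) or (1, -2, -1).
Impose the point condition(s):
  u(0, 0) = -1  ⟹  C = -1
Only A = 1, B = -2, C = -1 satisfies everything.
Hence u(x, t) = - 2 t x + x^{3} - \cos{\left(2 x \right)}.

Answer: u(x, t) = - 2 t x + x^{3} - \cos{\left(2 x \right)}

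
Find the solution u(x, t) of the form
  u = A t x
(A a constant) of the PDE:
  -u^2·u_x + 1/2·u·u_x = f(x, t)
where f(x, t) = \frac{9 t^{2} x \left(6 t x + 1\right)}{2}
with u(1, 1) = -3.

Substitute the ansatz u = A t x into the left-hand side.
Derivatives of the ansatz:
  u_x = A t
Term by term:
  -u^2·u_x = - A^{3} t^{3} x^{2}
  1/2·u·u_x = \frac{A^{2} t^{2} x}{2}
So the left-hand side equals
  - A^{3} t^{3} x^{2} + \frac{A^{2} t^{2} x}{2}
This must equal f(x, t) identically; expanded, f = 27 t^{3} x^{2} + \frac{9 t^{2} x}{2}.
Matching coefficients of the independent functions:
  [t^{2} x]:  \frac{A^{2}}{2} = \frac{9}{2}
  [t^{3} x^{2}]:  - A^{3} = 27
Solving: A = -3.
Check against the point condition:
  u(1, 1) = -3  ⟹  A = -3  ✓
Hence u(x, t) = - 3 t x.

Answer: u(x, t) = - 3 t x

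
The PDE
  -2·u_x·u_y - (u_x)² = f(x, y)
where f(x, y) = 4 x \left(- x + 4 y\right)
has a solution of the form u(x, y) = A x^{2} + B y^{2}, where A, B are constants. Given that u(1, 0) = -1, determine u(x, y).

Substitute the ansatz u = A x^{2} + B y^{2} into the left-hand side.
Derivatives of the ansatz:
  u_x = 2 A x
  u_y = 2 B y
Term by term:
  -2·u_x·u_y = - 8 A B x y
  -(u_x)² = - 4 A^{2} x^{2}
So the left-hand side equals
  - 4 A^{2} x^{2} - 8 A B x y
This must equal f(x, y) identically; expanded, f = - 4 x^{2} + 16 x y.
Matching coefficients of the independent functions:
  [x^{2}]:  - 4 A^{2} = -4
  [x y]:  - 8 A B = 16
These equations allow (A, B) = (-1, 2) or (1, -2).
Impose the point condition(s):
  u(1, 0) = -1  ⟹  A = -1
Only A = -1, B = 2 satisfies everything.
Hence u(x, y) = - x^{2} + 2 y^{2}.

Answer: u(x, y) = - x^{2} + 2 y^{2}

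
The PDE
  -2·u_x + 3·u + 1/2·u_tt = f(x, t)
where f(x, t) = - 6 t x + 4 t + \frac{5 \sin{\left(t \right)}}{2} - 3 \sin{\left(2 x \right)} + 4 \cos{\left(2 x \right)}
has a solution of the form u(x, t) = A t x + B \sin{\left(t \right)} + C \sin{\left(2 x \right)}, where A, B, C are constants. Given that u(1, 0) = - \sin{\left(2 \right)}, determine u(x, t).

Substitute the ansatz u = A t x + B \sin{\left(t \right)} + C \sin{\left(2 x \right)} into the left-hand side.
Derivatives of the ansatz:
  u_x = A t + 2 C \cos{\left(2 x \right)}
  u_tt = - B \sin{\left(t \right)}
Term by term:
  -2·u_x = - 2 A t - 4 C \cos{\left(2 x \right)}
  3·u = 3 A t x + 3 B \sin{\left(t \right)} + 3 C \sin{\left(2 x \right)}
  1/2·u_tt = - \frac{B \sin{\left(t \right)}}{2}
So the left-hand side equals
  3 A t x - 2 A t + \frac{5 B \sin{\left(t \right)}}{2} + 3 C \sin{\left(2 x \right)} - 4 C \cos{\left(2 x \right)}
This must equal f(x, t) = - 6 t x + 4 t + \frac{5 \sin{\left(t \right)}}{2} - 3 \sin{\left(2 x \right)} + 4 \cos{\left(2 x \right)} identically.
Matching coefficients of the independent functions:
  [t]:  - 2 A = 4
  [t x]:  3 A = -6
  [\sin{\left(t \right)}]:  \frac{5 B}{2} = \frac{5}{2}
  [\sin{\left(2 x \right)}]:  3 C = -3
  [\cos{\left(2 x \right)}]:  - 4 C = 4
Solving: A = -2, B = 1, C = -1.
Check against the point condition:
  u(1, 0) = - \sin{\left(2 \right)}  ⟹  C \sin{\left(2 \right)} = - \sin{\left(2 \right)}  ✓
Hence u(x, t) = - 2 t x + \sin{\left(t \right)} - \sin{\left(2 x \right)}.

Answer: u(x, t) = - 2 t x + \sin{\left(t \right)} - \sin{\left(2 x \right)}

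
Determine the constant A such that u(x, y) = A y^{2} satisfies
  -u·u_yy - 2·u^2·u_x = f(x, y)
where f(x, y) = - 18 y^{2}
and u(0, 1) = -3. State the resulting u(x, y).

Substitute the ansatz u = A y^{2} into the left-hand side.
Derivatives of the ansatz:
  u_yy = 2 A
  u_x = 0
Term by term:
  -u·u_yy = - 2 A^{2} y^{2}
  -2·u^2·u_x = 0
So the left-hand side equals
  - 2 A^{2} y^{2}
This must equal f(x, y) = - 18 y^{2} identically.
Matching coefficients of the independent functions:
  [y^{2}]:  - 2 A^{2} = -18
These equations allow (A) = (-3) or (3).
Impose the point condition(s):
  u(0, 1) = -3  ⟹  A = -3
Only A = -3 satisfies everything.
Hence u(x, y) = - 3 y^{2}.

Answer: u(x, y) = - 3 y^{2}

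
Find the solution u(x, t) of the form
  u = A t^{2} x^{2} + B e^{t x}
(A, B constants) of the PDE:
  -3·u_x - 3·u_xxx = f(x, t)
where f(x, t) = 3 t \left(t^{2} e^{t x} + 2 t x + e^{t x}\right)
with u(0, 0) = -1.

Substitute the ansatz u = A t^{2} x^{2} + B e^{t x} into the left-hand side.
Derivatives of the ansatz:
  u_x = 2 A t^{2} x + B t e^{t x}
  u_xxx = B t^{3} e^{t x}
Term by term:
  -3·u_x = - 6 A t^{2} x - 3 B t e^{t x}
  -3·u_xxx = - 3 B t^{3} e^{t x}
So the left-hand side equals
  - 6 A t^{2} x - 3 B t^{3} e^{t x} - 3 B t e^{t x}
This must equal f(x, t) identically; expanded, f = 3 t^{3} e^{t x} + 6 t^{2} x + 3 t e^{t x}.
Matching coefficients of the independent functions:
  [t e^{t x}, t^{3} e^{t x}]:  - 3 B = 3
  [t^{2} x]:  - 6 A = 6
Solving: A = -1, B = -1.
Check against the point condition:
  u(0, 0) = -1  ⟹  B = -1  ✓
Hence u(x, t) = - t^{2} x^{2} - e^{t x}.

Answer: u(x, t) = - t^{2} x^{2} - e^{t x}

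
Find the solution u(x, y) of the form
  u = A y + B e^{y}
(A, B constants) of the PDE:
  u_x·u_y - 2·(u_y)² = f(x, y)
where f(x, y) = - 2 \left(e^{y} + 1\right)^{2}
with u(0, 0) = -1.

Substitute the ansatz u = A y + B e^{y} into the left-hand side.
Derivatives of the ansatz:
  u_x = 0
  u_y = A + B e^{y}
Term by term:
  u_x·u_y = 0
  -2·(u_y)² = - 2 A^{2} - 4 A B e^{y} - 2 B^{2} e^{2 y}
So the left-hand side equals
  - 2 A^{2} - 4 A B e^{y} - 2 B^{2} e^{2 y}
This must equal f(x, y) identically; expanded, f = - 2 e^{2 y} - 4 e^{y} - 2.
Matching coefficients of the independent functions:
  [constant term]:  - 2 A^{2} = -2
  [e^{y}]:  - 4 A B = -4
  [e^{2 y}]:  - 2 B^{2} = -2
These equations allow (A, B) = (-1, -1) or (1, 1).
Impose the point condition(s):
  u(0, 0) = -1  ⟹  B = -1
Only A = -1, B = -1 satisfies everything.
Hence u(x, y) = - y - e^{y}.

Answer: u(x, y) = - y - e^{y}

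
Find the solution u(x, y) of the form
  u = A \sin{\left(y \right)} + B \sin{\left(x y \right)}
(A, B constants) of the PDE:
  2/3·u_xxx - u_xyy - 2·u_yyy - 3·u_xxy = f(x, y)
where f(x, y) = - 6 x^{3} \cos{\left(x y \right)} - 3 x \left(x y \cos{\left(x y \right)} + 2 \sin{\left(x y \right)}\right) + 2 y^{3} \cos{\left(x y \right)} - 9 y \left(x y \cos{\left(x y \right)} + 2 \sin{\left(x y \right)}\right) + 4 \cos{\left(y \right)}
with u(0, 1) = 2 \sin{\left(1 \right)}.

Substitute the ansatz u = A \sin{\left(y \right)} + B \sin{\left(x y \right)} into the left-hand side.
Derivatives of the ansatz:
  u_xxx = - B y^{3} \cos{\left(x y \right)}
  u_xyy = - B x^{2} y \cos{\left(x y \right)} - 2 B x \sin{\left(x y \right)}
  u_yyy = - A \cos{\left(y \right)} - B x^{3} \cos{\left(x y \right)}
  u_xxy = - B x y^{2} \cos{\left(x y \right)} - 2 B y \sin{\left(x y \right)}
Term by term:
  2/3·u_xxx = - \frac{2 B y^{3} \cos{\left(x y \right)}}{3}
  -u_xyy = B x^{2} y \cos{\left(x y \right)} + 2 B x \sin{\left(x y \right)}
  -2·u_yyy = 2 A \cos{\left(y \right)} + 2 B x^{3} \cos{\left(x y \right)}
  -3·u_xxy = 3 B x y^{2} \cos{\left(x y \right)} + 6 B y \sin{\left(x y \right)}
So the left-hand side equals
  2 A \cos{\left(y \right)} + 2 B x^{3} \cos{\left(x y \right)} + B x^{2} y \cos{\left(x y \right)} + 3 B x y^{2} \cos{\left(x y \right)} + 2 B x \sin{\left(x y \right)} - \frac{2 B y^{3} \cos{\left(x y \right)}}{3} + 6 B y \sin{\left(x y \right)}
This must equal f(x, y) identically; expanded, f = - 6 x^{3} \cos{\left(x y \right)} - 3 x^{2} y \cos{\left(x y \right)} - 9 x y^{2} \cos{\left(x y \right)} - 6 x \sin{\left(x y \right)} + 2 y^{3} \cos{\left(x y \right)} - 18 y \sin{\left(x y \right)} + 4 \cos{\left(y \right)}.
Matching coefficients of the independent functions:
  [x \sin{\left(x y \right)}, x^{3} \cos{\left(x y \right)}]:  2 B = -6
  [y \sin{\left(x y \right)}]:  6 B = -18
  [y^{3} \cos{\left(x y \right)}]:  - \frac{2 B}{3} = 2
  [x y^{2} \cos{\left(x y \right)}]:  3 B = -9
  [x^{2} y \cos{\left(x y \right)}]:  B = -3
  [\cos{\left(y \right)}]:  2 A = 4
Solving: A = 2, B = -3.
Check against the point condition:
  u(0, 1) = 2 \sin{\left(1 \right)}  ⟹  A \sin{\left(1 \right)} = 2 \sin{\left(1 \right)}  ✓
Hence u(x, y) = 2 \sin{\left(y \right)} - 3 \sin{\left(x y \right)}.

Answer: u(x, y) = 2 \sin{\left(y \right)} - 3 \sin{\left(x y \right)}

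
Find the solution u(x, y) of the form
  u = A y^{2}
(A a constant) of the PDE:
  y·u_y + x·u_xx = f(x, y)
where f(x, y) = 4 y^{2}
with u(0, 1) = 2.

Answer: u(x, y) = 2 y^{2}

Derivation:
Substitute the ansatz u = A y^{2} into the left-hand side.
Derivatives of the ansatz:
  u_y = 2 A y
  u_xx = 0
Term by term:
  y·u_y = 2 A y^{2}
  x·u_xx = 0
So the left-hand side equals
  2 A y^{2}
This must equal f(x, y) = 4 y^{2} identically.
Matching coefficients of the independent functions:
  [y^{2}]:  2 A = 4
Solving: A = 2.
Check against the point condition:
  u(0, 1) = 2  ⟹  A = 2  ✓
Hence u(x, y) = 2 y^{2}.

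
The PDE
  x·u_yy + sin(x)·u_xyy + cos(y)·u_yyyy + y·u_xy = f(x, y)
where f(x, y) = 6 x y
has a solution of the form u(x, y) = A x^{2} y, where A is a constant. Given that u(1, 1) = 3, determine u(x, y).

Answer: u(x, y) = 3 x^{2} y

Derivation:
Substitute the ansatz u = A x^{2} y into the left-hand side.
Derivatives of the ansatz:
  u_yy = 0
  u_xyy = 0
  u_yyyy = 0
  u_xy = 2 A x
Term by term:
  x·u_yy = 0
  sin(x)·u_xyy = 0
  cos(y)·u_yyyy = 0
  y·u_xy = 2 A x y
So the left-hand side equals
  2 A x y
This must equal f(x, y) = 6 x y identically.
Matching coefficients of the independent functions:
  [x y]:  2 A = 6
Solving: A = 3.
Check against the point condition:
  u(1, 1) = 3  ⟹  A = 3  ✓
Hence u(x, y) = 3 x^{2} y.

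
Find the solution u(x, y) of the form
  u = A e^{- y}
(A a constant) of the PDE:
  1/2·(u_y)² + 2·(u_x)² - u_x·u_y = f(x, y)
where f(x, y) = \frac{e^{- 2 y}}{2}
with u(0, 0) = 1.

Substitute the ansatz u = A e^{- y} into the left-hand side.
Derivatives of the ansatz:
  u_y = - A e^{- y}
  u_x = 0
Term by term:
  1/2·(u_y)² = \frac{A^{2} e^{- 2 y}}{2}
  2·(u_x)² = 0
  -u_x·u_y = 0
So the left-hand side equals
  \frac{A^{2} e^{- 2 y}}{2}
This must equal f(x, y) = \frac{e^{- 2 y}}{2} identically.
Matching coefficients of the independent functions:
  [e^{- 2 y}]:  \frac{A^{2}}{2} = \frac{1}{2}
These equations allow (A) = (-1) or (1).
Impose the point condition(s):
  u(0, 0) = 1  ⟹  A = 1
Only A = 1 satisfies everything.
Hence u(x, y) = e^{- y}.

Answer: u(x, y) = e^{- y}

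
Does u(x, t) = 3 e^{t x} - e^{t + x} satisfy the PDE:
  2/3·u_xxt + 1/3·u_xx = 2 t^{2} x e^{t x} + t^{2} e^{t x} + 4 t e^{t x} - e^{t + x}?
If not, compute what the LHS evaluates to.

Answer: Yes

Derivation:
Evaluate each term of the left-hand side for u = 3 e^{t x} - e^{t + x}.
Derivatives:
  u_xxt = 3 t^{2} x e^{t x} + 6 t e^{t x} - e^{t} e^{x}
  u_xx = 3 t^{2} e^{t x} - e^{t} e^{x}
Terms:
  2/3·u_xxt = 2 t^{2} x e^{t x} + 4 t e^{t x} - \frac{2 e^{t + x}}{3}
  1/3·u_xx = t^{2} e^{t x} - \frac{e^{t + x}}{3}
Sum: LHS = 2 t^{2} x e^{t x} + t^{2} e^{t x} + 4 t e^{t x} - e^{t + x}
This is exactly the given right-hand side, so u is a solution.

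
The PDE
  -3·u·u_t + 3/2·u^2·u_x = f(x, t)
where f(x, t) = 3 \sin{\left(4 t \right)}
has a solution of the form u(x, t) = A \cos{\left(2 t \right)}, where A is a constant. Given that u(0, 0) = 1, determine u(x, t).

Substitute the ansatz u = A \cos{\left(2 t \right)} into the left-hand side.
Derivatives of the ansatz:
  u_t = - 2 A \sin{\left(2 t \right)}
  u_x = 0
Term by term:
  -3·u·u_t = 6 A^{2} \sin{\left(2 t \right)} \cos{\left(2 t \right)}
  3/2·u^2·u_x = 0
So the left-hand side equals
  6 A^{2} \sin{\left(2 t \right)} \cos{\left(2 t \right)}
This must equal f(x, t) identically; expanded, f = 6 \sin{\left(2 t \right)} \cos{\left(2 t \right)}.
Matching coefficients of the independent functions:
  [\sin{\left(2 t \right)} \cos{\left(2 t \right)}]:  6 A^{2} = 6
These equations allow (A) = (-1) or (1).
Impose the point condition(s):
  u(0, 0) = 1  ⟹  A = 1
Only A = 1 satisfies everything.
Hence u(x, t) = \cos{\left(2 t \right)}.

Answer: u(x, t) = \cos{\left(2 t \right)}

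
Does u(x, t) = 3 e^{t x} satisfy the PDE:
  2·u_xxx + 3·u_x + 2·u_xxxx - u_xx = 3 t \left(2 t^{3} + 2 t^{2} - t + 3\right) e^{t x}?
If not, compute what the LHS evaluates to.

Evaluate each term of the left-hand side for u = 3 e^{t x}.
Derivatives:
  u_xxx = 3 t^{3} e^{t x}
  u_x = 3 t e^{t x}
  u_xxxx = 3 t^{4} e^{t x}
  u_xx = 3 t^{2} e^{t x}
Terms:
  2·u_xxx = 6 t^{3} e^{t x}
  3·u_x = 9 t e^{t x}
  2·u_xxxx = 6 t^{4} e^{t x}
  -u_xx = - 3 t^{2} e^{t x}
Sum: LHS = 3 t \left(2 t^{3} + 2 t^{2} - t + 3\right) e^{t x}
This is exactly the given right-hand side, so u is a solution.

Answer: Yes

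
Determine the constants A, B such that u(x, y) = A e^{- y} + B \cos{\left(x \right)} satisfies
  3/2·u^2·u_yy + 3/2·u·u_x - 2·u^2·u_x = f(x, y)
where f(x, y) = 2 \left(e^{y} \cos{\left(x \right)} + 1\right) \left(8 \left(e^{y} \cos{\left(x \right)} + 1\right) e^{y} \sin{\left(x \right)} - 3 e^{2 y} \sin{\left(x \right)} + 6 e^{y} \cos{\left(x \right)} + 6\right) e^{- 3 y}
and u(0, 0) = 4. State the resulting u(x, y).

Substitute the ansatz u = A e^{- y} + B \cos{\left(x \right)} into the left-hand side.
Derivatives of the ansatz:
  u_yy = A e^{- y}
  u_x = - B \sin{\left(x \right)}
Term by term:
  3/2·u^2·u_yy = \frac{3 A^{3} e^{- 3 y}}{2} + 3 A^{2} B e^{- 2 y} \cos{\left(x \right)} + \frac{3 A B^{2} e^{- y} \cos^{2}{\left(x \right)}}{2}
  3/2·u·u_x = - \frac{3 A B e^{- y} \sin{\left(x \right)}}{2} - \frac{3 B^{2} \sin{\left(x \right)} \cos{\left(x \right)}}{2}
  -2·u^2·u_x = 2 A^{2} B e^{- 2 y} \sin{\left(x \right)} + 4 A B^{2} e^{- y} \sin{\left(x \right)} \cos{\left(x \right)} + 2 B^{3} \sin{\left(x \right)} \cos^{2}{\left(x \right)}
So the left-hand side equals
  \frac{3 A^{3} e^{- 3 y}}{2} + 2 A^{2} B e^{- 2 y} \sin{\left(x \right)} + 3 A^{2} B e^{- 2 y} \cos{\left(x \right)} + 4 A B^{2} e^{- y} \sin{\left(x \right)} \cos{\left(x \right)} + \frac{3 A B^{2} e^{- y} \cos^{2}{\left(x \right)}}{2} - \frac{3 A B e^{- y} \sin{\left(x \right)}}{2} + 2 B^{3} \sin{\left(x \right)} \cos^{2}{\left(x \right)} - \frac{3 B^{2} \sin{\left(x \right)} \cos{\left(x \right)}}{2}
This must equal f(x, y) identically; expanded, f = 16 \sin{\left(x \right)} \cos^{2}{\left(x \right)} - 6 \sin{\left(x \right)} \cos{\left(x \right)} + 32 e^{- y} \sin{\left(x \right)} \cos{\left(x \right)} - 6 e^{- y} \sin{\left(x \right)} + 12 e^{- y} \cos^{2}{\left(x \right)} + 16 e^{- 2 y} \sin{\left(x \right)} + 24 e^{- 2 y} \cos{\left(x \right)} + 12 e^{- 3 y}.
Matching coefficients of the independent functions:
  [e^{- 2 y} \sin{\left(x \right)}]:  2 A^{2} B = 16
  [e^{- 2 y} \cos{\left(x \right)}]:  3 A^{2} B = 24
  [e^{- y} \sin{\left(x \right)}]:  - \frac{3 A B}{2} = -6
  [e^{- y} \cos^{2}{\left(x \right)}]:  \frac{3 A B^{2}}{2} = 12
  [\sin{\left(x \right)} \cos{\left(x \right)}]:  - \frac{3 B^{2}}{2} = -6
  [\sin{\left(x \right)} \cos^{2}{\left(x \right)}]:  2 B^{3} = 16
  [e^{- y} \sin{\left(x \right)} \cos{\left(x \right)}]:  4 A B^{2} = 32
  [e^{- 3 y}]:  \frac{3 A^{3}}{2} = 12
Solving: A = 2, B = 2.
Check against the point condition:
  u(0, 0) = 4  ⟹  A + B = 4  ✓
Hence u(x, y) = 2 \cos{\left(x \right)} + 2 e^{- y}.

Answer: u(x, y) = 2 \cos{\left(x \right)} + 2 e^{- y}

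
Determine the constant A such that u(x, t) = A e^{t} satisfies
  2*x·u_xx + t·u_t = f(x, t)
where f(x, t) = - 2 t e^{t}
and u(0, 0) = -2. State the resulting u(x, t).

Substitute the ansatz u = A e^{t} into the left-hand side.
Derivatives of the ansatz:
  u_xx = 0
  u_t = A e^{t}
Term by term:
  2*x·u_xx = 0
  t·u_t = A t e^{t}
So the left-hand side equals
  A t e^{t}
This must equal f(x, t) = - 2 t e^{t} identically.
Matching coefficients of the independent functions:
  [t e^{t}]:  A = -2
Solving: A = -2.
Check against the point condition:
  u(0, 0) = -2  ⟹  A = -2  ✓
Hence u(x, t) = - 2 e^{t}.

Answer: u(x, t) = - 2 e^{t}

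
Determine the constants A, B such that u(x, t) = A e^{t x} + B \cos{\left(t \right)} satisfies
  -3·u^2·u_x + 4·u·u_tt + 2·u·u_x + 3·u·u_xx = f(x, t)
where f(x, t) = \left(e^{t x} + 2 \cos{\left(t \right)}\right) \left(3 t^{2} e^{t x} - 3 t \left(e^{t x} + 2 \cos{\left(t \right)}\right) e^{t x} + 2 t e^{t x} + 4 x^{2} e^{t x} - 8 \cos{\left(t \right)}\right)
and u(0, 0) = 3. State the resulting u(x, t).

Substitute the ansatz u = A e^{t x} + B \cos{\left(t \right)} into the left-hand side.
Derivatives of the ansatz:
  u_x = A t e^{t x}
  u_tt = A x^{2} e^{t x} - B \cos{\left(t \right)}
  u_xx = A t^{2} e^{t x}
Term by term:
  -3·u^2·u_x = - 3 A^{3} t e^{3 t x} - 6 A^{2} B t e^{2 t x} \cos{\left(t \right)} - 3 A B^{2} t e^{t x} \cos^{2}{\left(t \right)}
  4·u·u_tt = 4 A^{2} x^{2} e^{2 t x} + 4 A B x^{2} e^{t x} \cos{\left(t \right)} - 4 A B e^{t x} \cos{\left(t \right)} - 4 B^{2} \cos^{2}{\left(t \right)}
  2·u·u_x = 2 A^{2} t e^{2 t x} + 2 A B t e^{t x} \cos{\left(t \right)}
  3·u·u_xx = 3 A^{2} t^{2} e^{2 t x} + 3 A B t^{2} e^{t x} \cos{\left(t \right)}
So the left-hand side equals
  - 3 A^{3} t e^{3 t x} - 6 A^{2} B t e^{2 t x} \cos{\left(t \right)} + 3 A^{2} t^{2} e^{2 t x} + 2 A^{2} t e^{2 t x} + 4 A^{2} x^{2} e^{2 t x} - 3 A B^{2} t e^{t x} \cos^{2}{\left(t \right)} + 3 A B t^{2} e^{t x} \cos{\left(t \right)} + 2 A B t e^{t x} \cos{\left(t \right)} + 4 A B x^{2} e^{t x} \cos{\left(t \right)} - 4 A B e^{t x} \cos{\left(t \right)} - 4 B^{2} \cos^{2}{\left(t \right)}
This must equal f(x, t) identically; expanded, f = 3 t^{2} e^{2 t x} + 6 t^{2} e^{t x} \cos{\left(t \right)} - 3 t e^{3 t x} - 12 t e^{2 t x} \cos{\left(t \right)} + 2 t e^{2 t x} - 12 t e^{t x} \cos^{2}{\left(t \right)} + 4 t e^{t x} \cos{\left(t \right)} + 4 x^{2} e^{2 t x} + 8 x^{2} e^{t x} \cos{\left(t \right)} - 8 e^{t x} \cos{\left(t \right)} - 16 \cos^{2}{\left(t \right)}.
Matching coefficients of the independent functions:
  [t e^{2 t x}]:  2 A^{2} = 2
  [t e^{3 t x}]:  - 3 A^{3} = -3
  [t^{2} e^{2 t x}]:  3 A^{2} = 3
  [x^{2} e^{2 t x}]:  4 A^{2} = 4
  [e^{t x} \cos{\left(t \right)}]:  - 4 A B = -8
  [t e^{t x} \cos{\left(t \right)}]:  2 A B = 4
  [t e^{t x} \cos^{2}{\left(t \right)}]:  - 3 A B^{2} = -12
  [t e^{2 t x} \cos{\left(t \right)}]:  - 6 A^{2} B = -12
  [t^{2} e^{t x} \cos{\left(t \right)}]:  3 A B = 6
  [x^{2} e^{t x} \cos{\left(t \right)}]:  4 A B = 8
  [\cos^{2}{\left(t \right)}]:  - 4 B^{2} = -16
Solving: A = 1, B = 2.
Check against the point condition:
  u(0, 0) = 3  ⟹  A + B = 3  ✓
Hence u(x, t) = e^{t x} + 2 \cos{\left(t \right)}.

Answer: u(x, t) = e^{t x} + 2 \cos{\left(t \right)}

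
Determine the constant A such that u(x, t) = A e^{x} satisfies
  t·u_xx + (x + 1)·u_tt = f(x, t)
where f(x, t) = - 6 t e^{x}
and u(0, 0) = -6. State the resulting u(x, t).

Substitute the ansatz u = A e^{x} into the left-hand side.
Derivatives of the ansatz:
  u_xx = A e^{x}
  u_tt = 0
Term by term:
  t·u_xx = A t e^{x}
  (x + 1)·u_tt = 0
So the left-hand side equals
  A t e^{x}
This must equal f(x, t) = - 6 t e^{x} identically.
Matching coefficients of the independent functions:
  [t e^{x}]:  A = -6
Solving: A = -6.
Check against the point condition:
  u(0, 0) = -6  ⟹  A = -6  ✓
Hence u(x, t) = - 6 e^{x}.

Answer: u(x, t) = - 6 e^{x}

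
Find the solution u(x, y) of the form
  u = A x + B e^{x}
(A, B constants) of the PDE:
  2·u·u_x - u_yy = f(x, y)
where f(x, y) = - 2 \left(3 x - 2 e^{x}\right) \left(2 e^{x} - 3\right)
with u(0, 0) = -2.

Substitute the ansatz u = A x + B e^{x} into the left-hand side.
Derivatives of the ansatz:
  u_x = A + B e^{x}
  u_yy = 0
Term by term:
  2·u·u_x = 2 A^{2} x + 2 A B x e^{x} + 2 A B e^{x} + 2 B^{2} e^{2 x}
  -u_yy = 0
So the left-hand side equals
  2 A^{2} x + 2 A B x e^{x} + 2 A B e^{x} + 2 B^{2} e^{2 x}
This must equal f(x, y) identically; expanded, f = - 12 x e^{x} + 18 x + 8 e^{2 x} - 12 e^{x}.
Matching coefficients of the independent functions:
  [x]:  2 A^{2} = 18
  [x e^{x}, e^{x}]:  2 A B = -12
  [e^{2 x}]:  2 B^{2} = 8
These equations allow (A, B) = (-3, 2) or (3, -2).
Impose the point condition(s):
  u(0, 0) = -2  ⟹  B = -2
Only A = 3, B = -2 satisfies everything.
Hence u(x, y) = 3 x - 2 e^{x}.

Answer: u(x, y) = 3 x - 2 e^{x}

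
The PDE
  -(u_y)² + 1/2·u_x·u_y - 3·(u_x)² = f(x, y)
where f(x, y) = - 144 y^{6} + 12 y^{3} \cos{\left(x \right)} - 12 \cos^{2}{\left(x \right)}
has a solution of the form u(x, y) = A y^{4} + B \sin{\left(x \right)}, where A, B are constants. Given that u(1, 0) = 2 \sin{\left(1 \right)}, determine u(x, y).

Answer: u(x, y) = 3 y^{4} + 2 \sin{\left(x \right)}

Derivation:
Substitute the ansatz u = A y^{4} + B \sin{\left(x \right)} into the left-hand side.
Derivatives of the ansatz:
  u_y = 4 A y^{3}
  u_x = B \cos{\left(x \right)}
Term by term:
  -(u_y)² = - 16 A^{2} y^{6}
  1/2·u_x·u_y = 2 A B y^{3} \cos{\left(x \right)}
  -3·(u_x)² = - 3 B^{2} \cos^{2}{\left(x \right)}
So the left-hand side equals
  - 16 A^{2} y^{6} + 2 A B y^{3} \cos{\left(x \right)} - 3 B^{2} \cos^{2}{\left(x \right)}
This must equal f(x, y) = - 144 y^{6} + 12 y^{3} \cos{\left(x \right)} - 12 \cos^{2}{\left(x \right)} identically.
Matching coefficients of the independent functions:
  [y^{6}]:  - 16 A^{2} = -144
  [y^{3} \cos{\left(x \right)}]:  2 A B = 12
  [\cos^{2}{\left(x \right)}]:  - 3 B^{2} = -12
These equations allow (A, B) = (-3, -2) or (3, 2).
Impose the point condition(s):
  u(1, 0) = 2 \sin{\left(1 \right)}  ⟹  B \sin{\left(1 \right)} = 2 \sin{\left(1 \right)}
Only A = 3, B = 2 satisfies everything.
Hence u(x, y) = 3 y^{4} + 2 \sin{\left(x \right)}.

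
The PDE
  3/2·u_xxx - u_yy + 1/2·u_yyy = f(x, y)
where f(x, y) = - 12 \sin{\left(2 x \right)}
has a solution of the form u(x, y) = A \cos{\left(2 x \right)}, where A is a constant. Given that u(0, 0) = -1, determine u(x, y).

Substitute the ansatz u = A \cos{\left(2 x \right)} into the left-hand side.
Derivatives of the ansatz:
  u_xxx = 8 A \sin{\left(2 x \right)}
  u_yy = 0
  u_yyy = 0
Term by term:
  3/2·u_xxx = 12 A \sin{\left(2 x \right)}
  -u_yy = 0
  1/2·u_yyy = 0
So the left-hand side equals
  12 A \sin{\left(2 x \right)}
This must equal f(x, y) = - 12 \sin{\left(2 x \right)} identically.
Matching coefficients of the independent functions:
  [\sin{\left(2 x \right)}]:  12 A = -12
Solving: A = -1.
Check against the point condition:
  u(0, 0) = -1  ⟹  A = -1  ✓
Hence u(x, y) = - \cos{\left(2 x \right)}.

Answer: u(x, y) = - \cos{\left(2 x \right)}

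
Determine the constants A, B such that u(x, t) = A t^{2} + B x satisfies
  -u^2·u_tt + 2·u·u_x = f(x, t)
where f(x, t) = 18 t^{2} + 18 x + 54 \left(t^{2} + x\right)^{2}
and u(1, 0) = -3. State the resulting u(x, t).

Substitute the ansatz u = A t^{2} + B x into the left-hand side.
Derivatives of the ansatz:
  u_tt = 2 A
  u_x = B
Term by term:
  -u^2·u_tt = - 2 A^{3} t^{4} - 4 A^{2} B t^{2} x - 2 A B^{2} x^{2}
  2·u·u_x = 2 A B t^{2} + 2 B^{2} x
So the left-hand side equals
  - 2 A^{3} t^{4} - 4 A^{2} B t^{2} x - 2 A B^{2} x^{2} + 2 A B t^{2} + 2 B^{2} x
This must equal f(x, t) identically; expanded, f = 54 t^{4} + 108 t^{2} x + 18 t^{2} + 54 x^{2} + 18 x.
Matching coefficients of the independent functions:
  [t^{2}]:  2 A B = 18
  [t^{4}]:  - 2 A^{3} = 54
  [x]:  2 B^{2} = 18
  [x^{2}]:  - 2 A B^{2} = 54
  [t^{2} x]:  - 4 A^{2} B = 108
Solving: A = -3, B = -3.
Check against the point condition:
  u(1, 0) = -3  ⟹  B = -3  ✓
Hence u(x, t) = - 3 t^{2} - 3 x.

Answer: u(x, t) = - 3 t^{2} - 3 x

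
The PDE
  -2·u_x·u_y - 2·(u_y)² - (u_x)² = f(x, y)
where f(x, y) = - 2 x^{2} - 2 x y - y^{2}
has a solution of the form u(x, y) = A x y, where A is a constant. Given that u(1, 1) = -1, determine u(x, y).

Substitute the ansatz u = A x y into the left-hand side.
Derivatives of the ansatz:
  u_x = A y
  u_y = A x
Term by term:
  -2·u_x·u_y = - 2 A^{2} x y
  -2·(u_y)² = - 2 A^{2} x^{2}
  -(u_x)² = - A^{2} y^{2}
So the left-hand side equals
  - 2 A^{2} x^{2} - 2 A^{2} x y - A^{2} y^{2}
This must equal f(x, y) = - 2 x^{2} - 2 x y - y^{2} identically.
Matching coefficients of the independent functions:
  [x^{2}, x y]:  - 2 A^{2} = -2
  [y^{2}]:  - A^{2} = -1
These equations allow (A) = (-1) or (1).
Impose the point condition(s):
  u(1, 1) = -1  ⟹  A = -1
Only A = -1 satisfies everything.
Hence u(x, y) = - x y.

Answer: u(x, y) = - x y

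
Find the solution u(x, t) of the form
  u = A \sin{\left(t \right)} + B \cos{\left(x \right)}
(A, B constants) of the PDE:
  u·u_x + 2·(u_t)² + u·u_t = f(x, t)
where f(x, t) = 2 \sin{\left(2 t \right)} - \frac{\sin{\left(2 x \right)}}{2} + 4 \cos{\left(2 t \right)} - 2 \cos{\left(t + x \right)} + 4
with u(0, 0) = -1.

Substitute the ansatz u = A \sin{\left(t \right)} + B \cos{\left(x \right)} into the left-hand side.
Derivatives of the ansatz:
  u_x = - B \sin{\left(x \right)}
  u_t = A \cos{\left(t \right)}
Term by term:
  u·u_x = - A B \sin{\left(t \right)} \sin{\left(x \right)} - B^{2} \sin{\left(x \right)} \cos{\left(x \right)}
  2·(u_t)² = 2 A^{2} \cos^{2}{\left(t \right)}
  u·u_t = A^{2} \sin{\left(t \right)} \cos{\left(t \right)} + A B \cos{\left(t \right)} \cos{\left(x \right)}
So the left-hand side equals
  A^{2} \sin{\left(t \right)} \cos{\left(t \right)} + 2 A^{2} \cos^{2}{\left(t \right)} - A B \sin{\left(t \right)} \sin{\left(x \right)} + A B \cos{\left(t \right)} \cos{\left(x \right)} - B^{2} \sin{\left(x \right)} \cos{\left(x \right)}
This must equal f(x, t) identically; expanded, f = 2 \sin{\left(t \right)} \sin{\left(x \right)} + 4 \sin{\left(t \right)} \cos{\left(t \right)} - \sin{\left(x \right)} \cos{\left(x \right)} + 8 \cos^{2}{\left(t \right)} - 2 \cos{\left(t \right)} \cos{\left(x \right)}.
Matching coefficients of the independent functions:
  [\sin{\left(t \right)} \sin{\left(x \right)}]:  - A B = 2
  [\sin{\left(t \right)} \cos{\left(t \right)}]:  A^{2} = 4
  [\sin{\left(x \right)} \cos{\left(x \right)}]:  - B^{2} = -1
  [\cos{\left(t \right)} \cos{\left(x \right)}]:  A B = -2
  [\cos^{2}{\left(t \right)}]:  2 A^{2} = 8
These equations allow (A, B) = (-2, 1) or (2, -1).
Impose the point condition(s):
  u(0, 0) = -1  ⟹  B = -1
Only A = 2, B = -1 satisfies everything.
Hence u(x, t) = 2 \sin{\left(t \right)} - \cos{\left(x \right)}.

Answer: u(x, t) = 2 \sin{\left(t \right)} - \cos{\left(x \right)}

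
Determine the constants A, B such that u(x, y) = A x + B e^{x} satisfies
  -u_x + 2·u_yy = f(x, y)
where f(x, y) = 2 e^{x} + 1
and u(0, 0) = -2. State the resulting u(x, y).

Substitute the ansatz u = A x + B e^{x} into the left-hand side.
Derivatives of the ansatz:
  u_x = A + B e^{x}
  u_yy = 0
Term by term:
  -u_x = - A - B e^{x}
  2·u_yy = 0
So the left-hand side equals
  - A - B e^{x}
This must equal f(x, y) = 2 e^{x} + 1 identically.
Matching coefficients of the independent functions:
  [constant term]:  - A = 1
  [e^{x}]:  - B = 2
Solving: A = -1, B = -2.
Check against the point condition:
  u(0, 0) = -2  ⟹  B = -2  ✓
Hence u(x, y) = - x - 2 e^{x}.

Answer: u(x, y) = - x - 2 e^{x}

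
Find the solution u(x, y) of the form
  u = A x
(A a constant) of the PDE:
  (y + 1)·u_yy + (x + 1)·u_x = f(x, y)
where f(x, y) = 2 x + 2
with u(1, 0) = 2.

Answer: u(x, y) = 2 x

Derivation:
Substitute the ansatz u = A x into the left-hand side.
Derivatives of the ansatz:
  u_yy = 0
  u_x = A
Term by term:
  (y + 1)·u_yy = 0
  (x + 1)·u_x = A x + A
So the left-hand side equals
  A x + A
This must equal f(x, y) = 2 x + 2 identically.
Matching coefficients of the independent functions:
  [constant term, x]:  A = 2
Solving: A = 2.
Check against the point condition:
  u(1, 0) = 2  ⟹  A = 2  ✓
Hence u(x, y) = 2 x.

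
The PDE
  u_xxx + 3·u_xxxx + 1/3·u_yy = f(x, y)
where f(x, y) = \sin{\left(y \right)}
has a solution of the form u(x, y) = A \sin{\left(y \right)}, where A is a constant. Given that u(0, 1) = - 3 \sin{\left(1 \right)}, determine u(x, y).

Substitute the ansatz u = A \sin{\left(y \right)} into the left-hand side.
Derivatives of the ansatz:
  u_xxx = 0
  u_xxxx = 0
  u_yy = - A \sin{\left(y \right)}
Term by term:
  u_xxx = 0
  3·u_xxxx = 0
  1/3·u_yy = - \frac{A \sin{\left(y \right)}}{3}
So the left-hand side equals
  - \frac{A \sin{\left(y \right)}}{3}
This must equal f(x, y) = \sin{\left(y \right)} identically.
Matching coefficients of the independent functions:
  [\sin{\left(y \right)}]:  - \frac{A}{3} = 1
Solving: A = -3.
Check against the point condition:
  u(0, 1) = - 3 \sin{\left(1 \right)}  ⟹  A \sin{\left(1 \right)} = - 3 \sin{\left(1 \right)}  ✓
Hence u(x, y) = - 3 \sin{\left(y \right)}.

Answer: u(x, y) = - 3 \sin{\left(y \right)}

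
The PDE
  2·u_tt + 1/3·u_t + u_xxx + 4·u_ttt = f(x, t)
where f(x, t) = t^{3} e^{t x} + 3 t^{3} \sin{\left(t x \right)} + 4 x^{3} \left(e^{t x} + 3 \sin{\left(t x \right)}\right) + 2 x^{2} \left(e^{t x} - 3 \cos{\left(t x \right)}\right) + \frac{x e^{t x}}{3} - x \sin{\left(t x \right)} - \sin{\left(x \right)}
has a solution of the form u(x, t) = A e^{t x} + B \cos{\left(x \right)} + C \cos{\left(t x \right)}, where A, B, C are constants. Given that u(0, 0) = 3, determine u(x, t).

Substitute the ansatz u = A e^{t x} + B \cos{\left(x \right)} + C \cos{\left(t x \right)} into the left-hand side.
Derivatives of the ansatz:
  u_tt = A x^{2} e^{t x} - C x^{2} \cos{\left(t x \right)}
  u_t = A x e^{t x} - C x \sin{\left(t x \right)}
  u_xxx = A t^{3} e^{t x} + B \sin{\left(x \right)} + C t^{3} \sin{\left(t x \right)}
  u_ttt = A x^{3} e^{t x} + C x^{3} \sin{\left(t x \right)}
Term by term:
  2·u_tt = 2 A x^{2} e^{t x} - 2 C x^{2} \cos{\left(t x \right)}
  1/3·u_t = \frac{A x e^{t x}}{3} - \frac{C x \sin{\left(t x \right)}}{3}
  u_xxx = A t^{3} e^{t x} + B \sin{\left(x \right)} + C t^{3} \sin{\left(t x \right)}
  4·u_ttt = 4 A x^{3} e^{t x} + 4 C x^{3} \sin{\left(t x \right)}
So the left-hand side equals
  A t^{3} e^{t x} + 4 A x^{3} e^{t x} + 2 A x^{2} e^{t x} + \frac{A x e^{t x}}{3} + B \sin{\left(x \right)} + C t^{3} \sin{\left(t x \right)} + 4 C x^{3} \sin{\left(t x \right)} - 2 C x^{2} \cos{\left(t x \right)} - \frac{C x \sin{\left(t x \right)}}{3}
This must equal f(x, t) identically; expanded, f = t^{3} e^{t x} + 3 t^{3} \sin{\left(t x \right)} + 4 x^{3} e^{t x} + 12 x^{3} \sin{\left(t x \right)} + 2 x^{2} e^{t x} - 6 x^{2} \cos{\left(t x \right)} + \frac{x e^{t x}}{3} - x \sin{\left(t x \right)} - \sin{\left(x \right)}.
Matching coefficients of the independent functions:
  [t^{3} e^{t x}]:  A = 1
  [t^{3} \sin{\left(t x \right)}]:  C = 3
  [x e^{t x}]:  \frac{A}{3} = \frac{1}{3}
  [x \sin{\left(t x \right)}]:  - \frac{C}{3} = -1
  [x^{2} e^{t x}]:  2 A = 2
  [x^{2} \cos{\left(t x \right)}]:  - 2 C = -6
  [x^{3} e^{t x}]:  4 A = 4
  [x^{3} \sin{\left(t x \right)}]:  4 C = 12
  [\sin{\left(x \right)}]:  B = -1
Solving: A = 1, B = -1, C = 3.
Check against the point condition:
  u(0, 0) = 3  ⟹  A + B + C = 3  ✓
Hence u(x, t) = e^{t x} - \cos{\left(x \right)} + 3 \cos{\left(t x \right)}.

Answer: u(x, t) = e^{t x} - \cos{\left(x \right)} + 3 \cos{\left(t x \right)}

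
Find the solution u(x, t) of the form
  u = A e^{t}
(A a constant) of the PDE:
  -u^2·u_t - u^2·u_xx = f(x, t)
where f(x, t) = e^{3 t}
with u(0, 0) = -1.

Substitute the ansatz u = A e^{t} into the left-hand side.
Derivatives of the ansatz:
  u_t = A e^{t}
  u_xx = 0
Term by term:
  -u^2·u_t = - A^{3} e^{3 t}
  -u^2·u_xx = 0
So the left-hand side equals
  - A^{3} e^{3 t}
This must equal f(x, t) = e^{3 t} identically.
Matching coefficients of the independent functions:
  [e^{3 t}]:  - A^{3} = 1
Solving: A = -1.
Check against the point condition:
  u(0, 0) = -1  ⟹  A = -1  ✓
Hence u(x, t) = - e^{t}.

Answer: u(x, t) = - e^{t}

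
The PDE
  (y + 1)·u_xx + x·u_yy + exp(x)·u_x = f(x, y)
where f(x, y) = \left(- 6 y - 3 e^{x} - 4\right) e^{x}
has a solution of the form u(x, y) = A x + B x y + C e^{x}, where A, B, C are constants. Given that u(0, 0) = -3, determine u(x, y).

Answer: u(x, y) = - 3 x y - x - 3 e^{x}

Derivation:
Substitute the ansatz u = A x + B x y + C e^{x} into the left-hand side.
Derivatives of the ansatz:
  u_xx = C e^{x}
  u_yy = 0
  u_x = A + B y + C e^{x}
Term by term:
  (y + 1)·u_xx = C y e^{x} + C e^{x}
  x·u_yy = 0
  exp(x)·u_x = A e^{x} + B y e^{x} + C e^{2 x}
So the left-hand side equals
  A e^{x} + B y e^{x} + C y e^{x} + C e^{2 x} + C e^{x}
This must equal f(x, y) identically; expanded, f = - 6 y e^{x} - 3 e^{2 x} - 4 e^{x}.
Matching coefficients of the independent functions:
  [y e^{x}]:  B + C = -6
  [e^{x}]:  A + C = -4
  [e^{2 x}]:  C = -3
Solving: A = -1, B = -3, C = -3.
Check against the point condition:
  u(0, 0) = -3  ⟹  C = -3  ✓
Hence u(x, y) = - 3 x y - x - 3 e^{x}.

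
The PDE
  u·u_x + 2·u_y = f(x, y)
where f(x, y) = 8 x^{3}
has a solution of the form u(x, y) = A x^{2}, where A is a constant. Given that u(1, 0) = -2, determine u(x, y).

Substitute the ansatz u = A x^{2} into the left-hand side.
Derivatives of the ansatz:
  u_x = 2 A x
  u_y = 0
Term by term:
  u·u_x = 2 A^{2} x^{3}
  2·u_y = 0
So the left-hand side equals
  2 A^{2} x^{3}
This must equal f(x, y) = 8 x^{3} identically.
Matching coefficients of the independent functions:
  [x^{3}]:  2 A^{2} = 8
These equations allow (A) = (-2) or (2).
Impose the point condition(s):
  u(1, 0) = -2  ⟹  A = -2
Only A = -2 satisfies everything.
Hence u(x, y) = - 2 x^{2}.

Answer: u(x, y) = - 2 x^{2}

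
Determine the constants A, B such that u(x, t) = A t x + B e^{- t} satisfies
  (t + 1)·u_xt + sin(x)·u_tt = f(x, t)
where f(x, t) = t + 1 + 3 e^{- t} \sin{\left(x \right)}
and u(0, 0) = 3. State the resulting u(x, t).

Substitute the ansatz u = A t x + B e^{- t} into the left-hand side.
Derivatives of the ansatz:
  u_xt = A
  u_tt = B e^{- t}
Term by term:
  (t + 1)·u_xt = A t + A
  sin(x)·u_tt = B e^{- t} \sin{\left(x \right)}
So the left-hand side equals
  A t + A + B e^{- t} \sin{\left(x \right)}
This must equal f(x, t) = t + 1 + 3 e^{- t} \sin{\left(x \right)} identically.
Matching coefficients of the independent functions:
  [constant term, t]:  A = 1
  [e^{- t} \sin{\left(x \right)}]:  B = 3
Solving: A = 1, B = 3.
Check against the point condition:
  u(0, 0) = 3  ⟹  B = 3  ✓
Hence u(x, t) = t x + 3 e^{- t}.

Answer: u(x, t) = t x + 3 e^{- t}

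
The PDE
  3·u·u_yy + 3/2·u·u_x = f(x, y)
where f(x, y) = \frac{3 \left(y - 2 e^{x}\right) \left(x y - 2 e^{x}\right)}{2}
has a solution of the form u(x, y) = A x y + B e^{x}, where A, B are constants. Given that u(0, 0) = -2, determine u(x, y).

Answer: u(x, y) = x y - 2 e^{x}

Derivation:
Substitute the ansatz u = A x y + B e^{x} into the left-hand side.
Derivatives of the ansatz:
  u_yy = 0
  u_x = A y + B e^{x}
Term by term:
  3·u·u_yy = 0
  3/2·u·u_x = \frac{3 A^{2} x y^{2}}{2} + \frac{3 A B x y e^{x}}{2} + \frac{3 A B y e^{x}}{2} + \frac{3 B^{2} e^{2 x}}{2}
So the left-hand side equals
  \frac{3 A^{2} x y^{2}}{2} + \frac{3 A B x y e^{x}}{2} + \frac{3 A B y e^{x}}{2} + \frac{3 B^{2} e^{2 x}}{2}
This must equal f(x, y) identically; expanded, f = \frac{3 x y^{2}}{2} - 3 x y e^{x} - 3 y e^{x} + 6 e^{2 x}.
Matching coefficients of the independent functions:
  [x y^{2}]:  \frac{3 A^{2}}{2} = \frac{3}{2}
  [y e^{x}, x y e^{x}]:  \frac{3 A B}{2} = -3
  [e^{2 x}]:  \frac{3 B^{2}}{2} = 6
These equations allow (A, B) = (-1, 2) or (1, -2).
Impose the point condition(s):
  u(0, 0) = -2  ⟹  B = -2
Only A = 1, B = -2 satisfies everything.
Hence u(x, y) = x y - 2 e^{x}.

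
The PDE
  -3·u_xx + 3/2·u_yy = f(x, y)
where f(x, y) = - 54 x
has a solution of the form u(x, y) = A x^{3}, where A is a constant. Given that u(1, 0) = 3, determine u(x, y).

Substitute the ansatz u = A x^{3} into the left-hand side.
Derivatives of the ansatz:
  u_xx = 6 A x
  u_yy = 0
Term by term:
  -3·u_xx = - 18 A x
  3/2·u_yy = 0
So the left-hand side equals
  - 18 A x
This must equal f(x, y) = - 54 x identically.
Matching coefficients of the independent functions:
  [x]:  - 18 A = -54
Solving: A = 3.
Check against the point condition:
  u(1, 0) = 3  ⟹  A = 3  ✓
Hence u(x, y) = 3 x^{3}.

Answer: u(x, y) = 3 x^{3}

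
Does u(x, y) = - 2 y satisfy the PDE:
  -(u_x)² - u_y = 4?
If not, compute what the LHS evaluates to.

Evaluate each term of the left-hand side for u = - 2 y.
Derivatives:
  u_x = 0
  u_y = -2
Terms:
  -(u_x)² = 0
  -u_y = 2
Sum: LHS = 2
Given right-hand side: 4. Difference LHS − RHS = -2 ≠ 0, so u is not a solution.

Answer: No, the LHS evaluates to 2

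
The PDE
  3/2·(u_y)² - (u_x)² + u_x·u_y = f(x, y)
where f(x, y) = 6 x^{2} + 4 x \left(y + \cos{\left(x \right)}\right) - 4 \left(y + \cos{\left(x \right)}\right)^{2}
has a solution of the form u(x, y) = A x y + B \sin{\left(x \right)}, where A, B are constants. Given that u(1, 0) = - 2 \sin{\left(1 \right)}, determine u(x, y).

Substitute the ansatz u = A x y + B \sin{\left(x \right)} into the left-hand side.
Derivatives of the ansatz:
  u_y = A x
  u_x = A y + B \cos{\left(x \right)}
Term by term:
  3/2·(u_y)² = \frac{3 A^{2} x^{2}}{2}
  -(u_x)² = - A^{2} y^{2} - 2 A B y \cos{\left(x \right)} - B^{2} \cos^{2}{\left(x \right)}
  u_x·u_y = A^{2} x y + A B x \cos{\left(x \right)}
So the left-hand side equals
  \frac{3 A^{2} x^{2}}{2} + A^{2} x y - A^{2} y^{2} + A B x \cos{\left(x \right)} - 2 A B y \cos{\left(x \right)} - B^{2} \cos^{2}{\left(x \right)}
This must equal f(x, y) identically; expanded, f = 6 x^{2} + 4 x y + 4 x \cos{\left(x \right)} - 4 y^{2} - 8 y \cos{\left(x \right)} - 4 \cos^{2}{\left(x \right)}.
Matching coefficients of the independent functions:
  [x^{2}]:  \frac{3 A^{2}}{2} = 6
  [y^{2}]:  - A^{2} = -4
  [x y]:  A^{2} = 4
  [x \cos{\left(x \right)}]:  A B = 4
  [y \cos{\left(x \right)}]:  - 2 A B = -8
  [\cos^{2}{\left(x \right)}]:  - B^{2} = -4
These equations allow (A, B) = (-2, -2) or (2, 2).
Impose the point condition(s):
  u(1, 0) = - 2 \sin{\left(1 \right)}  ⟹  B \sin{\left(1 \right)} = - 2 \sin{\left(1 \right)}
Only A = -2, B = -2 satisfies everything.
Hence u(x, y) = - 2 x y - 2 \sin{\left(x \right)}.

Answer: u(x, y) = - 2 x y - 2 \sin{\left(x \right)}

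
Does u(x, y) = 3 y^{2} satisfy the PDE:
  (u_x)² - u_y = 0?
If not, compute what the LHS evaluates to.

Answer: No, the LHS evaluates to - 6 y

Derivation:
Evaluate each term of the left-hand side for u = 3 y^{2}.
Derivatives:
  u_x = 0
  u_y = 6 y
Terms:
  (u_x)² = 0
  -u_y = - 6 y
Sum: LHS = - 6 y
Given right-hand side: 0. Difference LHS − RHS = - 6 y ≠ 0, so u is not a solution.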